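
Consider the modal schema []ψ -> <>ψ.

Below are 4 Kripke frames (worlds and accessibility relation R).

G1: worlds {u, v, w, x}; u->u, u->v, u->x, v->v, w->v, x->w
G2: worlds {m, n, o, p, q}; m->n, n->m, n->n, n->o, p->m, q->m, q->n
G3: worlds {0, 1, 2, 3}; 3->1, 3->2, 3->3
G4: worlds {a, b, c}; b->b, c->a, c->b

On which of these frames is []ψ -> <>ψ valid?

The schema corresponds to seriality: forall x exists y Rxy.
G1: ✓.
G2: fails — world o has no successor.
G3: fails — world 0 has no successor.
G4: fails — world a has no successor.
Valid on: G1.

G1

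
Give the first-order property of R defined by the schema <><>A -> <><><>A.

forall x forall y (x R^2 y -> exists w (y = w & x R^3 w))

This is a Sahlqvist (Geach-type) schema ◇^2□^0A → □^0◇^3A.
Minimal-valuation argument: fix x; take any y with xR^2y and any z with xR^0z. Set V(A) to the set of worlds R-reachable from y in exactly 0 steps. Then □^0A holds at y, so the antecedent holds at x; validity forces ◇^3A at z, giving a w with zR^3w and yR^0w.
First-order correspondent: forall x forall y (x R^2 y -> exists w (y = w & x R^3 w)).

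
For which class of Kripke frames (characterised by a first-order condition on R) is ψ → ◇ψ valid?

Reflexivity

This is frame-equivalent to □ψ → ψ (substitute ¬ψ for ψ and contrapose).
Suppose □ψ→ψ is valid. At any x set V(ψ)={w : Rxw}. Then □ψ holds at x, so ψ holds at x, i.e. Rxx.
The converse is a direct semantic check.
So the correspondent is reflexivity.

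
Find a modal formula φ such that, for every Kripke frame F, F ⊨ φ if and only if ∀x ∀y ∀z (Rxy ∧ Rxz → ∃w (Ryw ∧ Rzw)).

◇□r → □◇r

A defining formula is ◇□r → □◇r (the .2 axiom).
Suppose ◇□r→□◇r is valid. Take Rxy, Rxz and set V(r)={w : Ryw}. Then □r at y so ◇□r at x, so □◇r at x, so ◇r at z, giving w with Rzw and Ryw.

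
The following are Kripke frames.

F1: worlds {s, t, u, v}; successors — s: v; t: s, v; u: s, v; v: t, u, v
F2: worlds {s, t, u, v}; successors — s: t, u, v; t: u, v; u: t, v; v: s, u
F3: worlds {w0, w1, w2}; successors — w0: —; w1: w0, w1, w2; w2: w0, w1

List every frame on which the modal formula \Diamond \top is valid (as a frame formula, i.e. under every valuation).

F1, F2

The schema corresponds to seriality: \forall x \exists y Rxy.
F1: satisfies the condition.
F2: satisfies the condition.
F3: fails — world w0 has no successor.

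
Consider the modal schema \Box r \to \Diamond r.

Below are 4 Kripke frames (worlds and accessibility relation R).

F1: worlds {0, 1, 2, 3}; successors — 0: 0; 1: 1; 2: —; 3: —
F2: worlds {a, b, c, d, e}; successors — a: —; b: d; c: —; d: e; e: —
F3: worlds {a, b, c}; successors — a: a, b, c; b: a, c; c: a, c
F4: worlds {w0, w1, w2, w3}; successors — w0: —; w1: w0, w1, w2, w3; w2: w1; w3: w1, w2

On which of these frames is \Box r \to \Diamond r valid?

F3

Frame correspondent (Sahlqvist): \forall x \exists y Rxy — i.e. seriality.
F1: fails — world 2 has no successor.
F2: fails — world a has no successor.
F3: ✓.
F4: fails — world w0 has no successor.
Valid on: F3.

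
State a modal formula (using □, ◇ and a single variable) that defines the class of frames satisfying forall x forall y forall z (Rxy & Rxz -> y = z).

The condition is partial functionality. The CD schema ◇r → □r defines it.
Suppose ◇r→□r is valid. Take Rxy, Rxz and set V(r)={y}. Then ◇r at x, so □r at x, so r at z, i.e. z=y.

◇r → □r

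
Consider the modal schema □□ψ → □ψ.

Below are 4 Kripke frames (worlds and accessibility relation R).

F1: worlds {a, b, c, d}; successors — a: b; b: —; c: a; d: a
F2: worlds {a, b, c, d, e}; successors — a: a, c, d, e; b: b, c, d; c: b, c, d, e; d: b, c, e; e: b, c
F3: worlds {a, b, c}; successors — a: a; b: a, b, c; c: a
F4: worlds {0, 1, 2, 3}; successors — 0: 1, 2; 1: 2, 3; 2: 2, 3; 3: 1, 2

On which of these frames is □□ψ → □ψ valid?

Frame correspondent (Sahlqvist): ∀x ∀y (Rxy → ∃z (Rxz ∧ Rzy)) — i.e. density.
F1: fails — Rca but no z with Rcz and Rza.
F2: holds.
F3: holds.
F4: fails — R01 but no z with R0z and Rz1.
Valid on: F2, F3.

F2, F3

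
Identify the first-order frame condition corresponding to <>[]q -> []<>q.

Convergence

Suppose ◇□q→□◇q is valid. Take Rxy, Rxz and set V(q)={w : Ryw}. Then □q at y so ◇□q at x, so □◇q at x, so ◇q at z, giving w with Rzw and Ryw.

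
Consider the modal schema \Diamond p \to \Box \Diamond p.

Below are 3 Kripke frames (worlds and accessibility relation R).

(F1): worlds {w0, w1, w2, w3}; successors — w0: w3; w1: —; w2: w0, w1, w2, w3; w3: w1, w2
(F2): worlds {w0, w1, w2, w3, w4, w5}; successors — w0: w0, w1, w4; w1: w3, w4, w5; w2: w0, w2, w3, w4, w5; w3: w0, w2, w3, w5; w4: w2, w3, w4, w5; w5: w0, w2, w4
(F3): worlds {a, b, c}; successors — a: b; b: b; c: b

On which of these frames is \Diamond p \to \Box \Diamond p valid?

(F3)

This is the axiom for the Euclidean property; its first-order frame correspondent is \forall x \forall y \forall z (Rxy \wedge Rxz \to Ryz).
(F1): fails — Rw0w3 and Rw0w3 but not Rw3w3.
(F2): fails — Rw0w1 and Rw0w1 but not Rw1w1.
(F3): condition met.
Valid on: (F3).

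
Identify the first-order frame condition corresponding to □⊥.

□⊥ is valid iff no world has any successor (otherwise □⊥ fails at any world with one).
Conversely, on a frame with emptiness of R the schema holds at every world under every valuation.
Frame condition: ∀x ∀y ¬Rxy.

emptiness of R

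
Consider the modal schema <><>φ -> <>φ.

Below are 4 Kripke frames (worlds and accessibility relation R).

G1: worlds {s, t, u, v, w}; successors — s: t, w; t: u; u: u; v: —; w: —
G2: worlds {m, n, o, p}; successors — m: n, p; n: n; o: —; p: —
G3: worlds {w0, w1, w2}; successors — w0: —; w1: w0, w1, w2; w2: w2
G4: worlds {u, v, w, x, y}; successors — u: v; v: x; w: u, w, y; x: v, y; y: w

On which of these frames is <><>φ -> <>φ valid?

The schema corresponds to transitivity: forall x forall y forall z (Rxy & Ryz -> Rxz).
G1: fails — Rst and Rtu but not Rsu.
G2: satisfies the condition.
G3: satisfies the condition.
G4: fails — Ruv and Rvx but not Rux.

G2, G3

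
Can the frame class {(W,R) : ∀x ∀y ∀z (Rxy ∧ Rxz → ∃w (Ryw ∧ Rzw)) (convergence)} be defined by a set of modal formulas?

Yes — defined by ◇□r → □◇r

Yes: it is convergence, defined by the .2 schema ◇□r → □◇r.
Suppose ◇□r→□◇r is valid. Take Rxy, Rxz and set V(r)={w : Ryw}. Then □r at y so ◇□r at x, so □◇r at x, so ◇r at z, giving w with Rzw and Ryw.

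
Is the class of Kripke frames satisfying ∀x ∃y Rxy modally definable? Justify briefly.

Yes — defined by □p → ◇p

Yes: it is seriality, defined by the D schema □p → ◇p.
Suppose □p→◇p is valid. At any x set V(p)=W. Then □p at x, so ◇p at x, so x has a successor.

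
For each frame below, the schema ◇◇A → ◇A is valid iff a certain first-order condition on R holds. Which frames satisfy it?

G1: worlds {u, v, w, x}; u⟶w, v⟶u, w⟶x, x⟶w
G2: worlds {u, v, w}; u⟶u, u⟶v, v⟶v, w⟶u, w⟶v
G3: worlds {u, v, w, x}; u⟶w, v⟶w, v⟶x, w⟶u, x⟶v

Frame correspondent (Sahlqvist): ∀x ∀y ∀z (Rxy ∧ Ryz → Rxz) — i.e. transitivity.
G1: fails — Rxw and Rwx but not Rxx.
G2: ✓.
G3: fails — Rwu and Ruw but not Rww.

G2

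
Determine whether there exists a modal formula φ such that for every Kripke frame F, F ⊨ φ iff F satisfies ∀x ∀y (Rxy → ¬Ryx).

No — not modally definable

Any modally definable frame class is closed under surjective bounded morphisms.
The 5-cycle (worlds w0,w1,w2,w3,w4 with w0→w1→w2→w3→w4→w0) is asymmetric. Mapping every world to a single reflexive point • is a surjective bounded morphism, and the reflexive point is not asymmetric (R•• but asymmetry requires ¬R••).
So the class is not modally definable.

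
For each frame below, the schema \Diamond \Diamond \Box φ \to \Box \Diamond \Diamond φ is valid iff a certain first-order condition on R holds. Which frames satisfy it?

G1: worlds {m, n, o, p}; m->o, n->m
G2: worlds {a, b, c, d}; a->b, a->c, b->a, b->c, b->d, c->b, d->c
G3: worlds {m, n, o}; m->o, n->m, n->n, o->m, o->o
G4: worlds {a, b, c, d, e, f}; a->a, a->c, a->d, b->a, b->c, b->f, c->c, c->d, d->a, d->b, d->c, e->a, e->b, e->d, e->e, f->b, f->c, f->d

G3, G4

Frame correspondent (Sahlqvist): \forall x \forall y \forall z ((x R^2 y \wedge xRz) \to \exists w (yRw \wedge z R^2 w)) — i.e. a generalized confluence (Geach) condition.
G1: fails — nR²o, nRm but no w with oRw and mR²w.
G2: fails — aR²c, aRc but no w with cRw and cR²w.
G3: condition met.
G4: condition met.
Valid on: G3, G4.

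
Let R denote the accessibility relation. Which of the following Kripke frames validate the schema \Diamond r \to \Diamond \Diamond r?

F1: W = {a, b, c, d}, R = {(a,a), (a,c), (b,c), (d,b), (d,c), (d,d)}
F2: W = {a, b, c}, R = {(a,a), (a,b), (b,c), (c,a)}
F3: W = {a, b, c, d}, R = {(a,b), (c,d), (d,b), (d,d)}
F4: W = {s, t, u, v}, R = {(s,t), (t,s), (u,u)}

Frame correspondent (Sahlqvist): \forall x \forall y (xRy \to \exists w (y = w \wedge x R^2 w)) — i.e. a generalized confluence (Geach) condition.
F1: fails — bRc but no w with c=w and bR²w.
F2: fails — bRc but no w with c=w and bR²w.
F3: fails — aRb but no w with b=w and aR²w.
F4: fails — sRt but no w with t=w and sR²w.

none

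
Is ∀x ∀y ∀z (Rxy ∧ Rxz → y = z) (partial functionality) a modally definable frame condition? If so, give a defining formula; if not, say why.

Definable; ◇q → □q defines it

This is a Sahlqvist condition; the CD axiom ◇q → □q defines it.
Suppose ◇q→□q is valid. Take Rxy, Rxz and set V(q)={y}. Then ◇q at x, so □q at x, so q at z, i.e. z=y.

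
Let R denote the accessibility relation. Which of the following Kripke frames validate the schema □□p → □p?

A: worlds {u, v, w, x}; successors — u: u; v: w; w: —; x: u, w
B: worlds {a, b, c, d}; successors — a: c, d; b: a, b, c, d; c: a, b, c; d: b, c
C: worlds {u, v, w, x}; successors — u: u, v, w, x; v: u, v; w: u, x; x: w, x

C

Frame correspondent (Sahlqvist): ∀x ∀y (Rxy → ∃z (Rxz ∧ Rzy)) — i.e. density.
A: fails — Rvw but no z with Rvz and Rzw.
B: fails — Rad but no z with Raz and Rzd.
C: satisfies the condition.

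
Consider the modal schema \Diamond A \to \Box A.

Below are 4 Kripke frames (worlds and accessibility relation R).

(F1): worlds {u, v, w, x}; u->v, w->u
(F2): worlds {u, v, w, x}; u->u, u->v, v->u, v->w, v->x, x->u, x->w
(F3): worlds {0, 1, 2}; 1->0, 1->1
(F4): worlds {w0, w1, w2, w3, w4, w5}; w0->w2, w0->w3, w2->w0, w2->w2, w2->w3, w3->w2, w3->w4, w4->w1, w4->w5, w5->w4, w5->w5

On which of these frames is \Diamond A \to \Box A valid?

This is the axiom for partial functionality; its first-order frame correspondent is \forall x \forall y \forall z (Rxy \wedge Rxz \to y = z).
(F1): holds.
(F2): fails — u sees both u and v.
(F3): fails — 1 sees both 0 and 1.
(F4): fails — w0 sees both w2 and w3.

(F1)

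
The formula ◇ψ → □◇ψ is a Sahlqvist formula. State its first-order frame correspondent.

This schema is the 5 axiom.
Its frame correspondent is the Euclidean property — ∀x ∀y ∀z (Rxy ∧ Rxz → Ryz).

the Euclidean property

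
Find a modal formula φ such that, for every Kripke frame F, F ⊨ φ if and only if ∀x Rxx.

□q → q

This is reflexivity; the standard corresponding axiom is T: □q → q.
Suppose □q→q is valid. At any x set V(q)={w : Rxw}. Then □q holds at x, so q holds at x, i.e. Rxx.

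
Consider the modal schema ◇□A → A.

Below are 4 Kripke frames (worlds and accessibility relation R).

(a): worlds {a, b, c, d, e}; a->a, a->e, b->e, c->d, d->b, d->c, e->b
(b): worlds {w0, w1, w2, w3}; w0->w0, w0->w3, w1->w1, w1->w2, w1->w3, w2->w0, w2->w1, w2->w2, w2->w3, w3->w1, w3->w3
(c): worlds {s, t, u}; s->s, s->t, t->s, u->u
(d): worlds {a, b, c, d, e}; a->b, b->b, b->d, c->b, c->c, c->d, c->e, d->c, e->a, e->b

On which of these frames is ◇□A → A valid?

(c)

This is the axiom for symmetry; its first-order frame correspondent is ∀x ∀y (Rxy → Ryx).
(a): fails — Rae but not Rea.
(b): fails — Rw2w0 but not Rw0w2.
(c): satisfies the condition.
(d): fails — Reb but not Rbe.
Valid on: (c).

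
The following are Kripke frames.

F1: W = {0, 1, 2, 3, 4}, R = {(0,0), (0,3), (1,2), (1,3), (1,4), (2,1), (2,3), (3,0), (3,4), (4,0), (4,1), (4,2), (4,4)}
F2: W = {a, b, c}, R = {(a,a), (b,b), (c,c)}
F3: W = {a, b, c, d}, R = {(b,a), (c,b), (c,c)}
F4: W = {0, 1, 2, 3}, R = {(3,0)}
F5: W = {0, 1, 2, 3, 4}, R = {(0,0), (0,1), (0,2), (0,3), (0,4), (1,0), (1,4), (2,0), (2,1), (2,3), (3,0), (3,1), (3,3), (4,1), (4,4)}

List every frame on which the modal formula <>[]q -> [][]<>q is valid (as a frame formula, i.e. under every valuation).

F2, F4, F5

Frame correspondent (Sahlqvist): forall x forall y forall z ((xRy & x R^2 z) -> exists w (yRw & zRw)) — i.e. a generalized confluence (Geach) condition.
F1: fails — 1R2, 1R²3 but no w with 2Rw and 3Rw.
F2: holds.
F3: fails — cRb, cR²a but no w with bRw and aRw.
F4: holds.
F5: holds.
Valid on: F2, F4, F5.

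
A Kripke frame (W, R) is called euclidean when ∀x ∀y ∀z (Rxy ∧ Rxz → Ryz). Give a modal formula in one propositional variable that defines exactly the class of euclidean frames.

◇p → □◇p

A defining formula is ◇p → □◇p (the 5 axiom).
Suppose ◇p→□◇p is valid. Take Rxy, Rxz and set V(p)={y}. Then ◇p at x, so □◇p at x, so ◇p at z, so some w with Rzw has p; w=y, i.e. Rzy. By symmetry of the argument, Ryz.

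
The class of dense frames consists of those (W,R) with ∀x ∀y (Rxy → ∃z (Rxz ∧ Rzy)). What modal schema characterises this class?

□□q → □q

A defining formula is □□q → □q (the C4 axiom).
Suppose □□q→□q is valid. Take Rxy and set V(q)={w : xR²w}. Then □□q at x, so □q at x, so q at y, i.e. ∃z(Rxz∧Rzy).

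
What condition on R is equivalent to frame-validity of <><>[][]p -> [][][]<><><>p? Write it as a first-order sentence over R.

forall x forall y forall z ((x R^2 y & x R^3 z) -> exists w (y R^2 w & z R^3 w))

This is a Sahlqvist (Geach-type) schema ◇^2□^2p → □^3◇^3p.
First-order correspondent: forall x forall y forall z ((x R^2 y & x R^3 z) -> exists w (y R^2 w & z R^3 w)).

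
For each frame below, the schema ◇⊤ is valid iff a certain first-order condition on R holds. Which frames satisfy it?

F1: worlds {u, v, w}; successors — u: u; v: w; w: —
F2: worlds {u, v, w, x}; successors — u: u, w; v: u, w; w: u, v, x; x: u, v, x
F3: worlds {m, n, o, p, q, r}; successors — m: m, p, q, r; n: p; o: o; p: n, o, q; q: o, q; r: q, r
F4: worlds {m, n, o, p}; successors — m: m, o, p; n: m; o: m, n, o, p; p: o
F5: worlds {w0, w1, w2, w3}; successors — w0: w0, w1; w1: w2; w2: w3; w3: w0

F2, F3, F4, F5

The schema corresponds to seriality: ∀x ∃y Rxy.
F1: fails — world w has no successor.
F2: condition met.
F3: condition met.
F4: condition met.
F5: condition met.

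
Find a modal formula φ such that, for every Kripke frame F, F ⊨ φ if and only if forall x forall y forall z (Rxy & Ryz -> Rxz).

□p → □□p

The condition is transitivity. The 4 schema □p → □□p defines it.
Suppose □p→□□p is valid. Take Rxy, Ryz and set V(p)={w : Rxw}. Then □p at x, so □□p at x, so □p at y, so p at z, i.e. Rxz.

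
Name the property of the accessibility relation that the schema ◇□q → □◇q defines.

Suppose ◇□q→□◇q is valid. Take Rxy, Rxz and set V(q)={w : Ryw}. Then □q at y so ◇□q at x, so □◇q at x, so ◇q at z, giving w with Rzw and Ryw.

convergence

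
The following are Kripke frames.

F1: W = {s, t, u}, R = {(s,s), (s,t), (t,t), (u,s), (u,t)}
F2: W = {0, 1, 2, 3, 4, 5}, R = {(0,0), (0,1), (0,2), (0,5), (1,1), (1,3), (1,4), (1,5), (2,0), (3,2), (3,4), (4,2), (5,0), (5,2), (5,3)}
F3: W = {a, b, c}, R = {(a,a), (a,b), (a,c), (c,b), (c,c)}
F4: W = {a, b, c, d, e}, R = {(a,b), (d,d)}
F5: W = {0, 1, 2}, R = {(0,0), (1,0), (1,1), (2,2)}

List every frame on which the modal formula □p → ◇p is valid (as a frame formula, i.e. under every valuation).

F1, F2, F5

The schema corresponds to seriality: ∀x ∃y Rxy.
F1: condition met.
F2: condition met.
F3: fails — world b has no successor.
F4: fails — world b has no successor.
F5: condition met.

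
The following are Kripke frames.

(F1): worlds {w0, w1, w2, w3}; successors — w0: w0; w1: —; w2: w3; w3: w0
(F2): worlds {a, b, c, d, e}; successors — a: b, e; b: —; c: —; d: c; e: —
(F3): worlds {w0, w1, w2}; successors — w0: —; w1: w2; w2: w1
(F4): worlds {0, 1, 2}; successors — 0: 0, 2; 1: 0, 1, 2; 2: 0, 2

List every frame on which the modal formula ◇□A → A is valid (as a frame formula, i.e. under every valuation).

The schema corresponds to symmetry: ∀x ∀y (Rxy → Ryx).
(F1): fails — Rw3w0 but not Rw0w3.
(F2): fails — Rab but not Rba.
(F3): holds.
(F4): fails — R10 but not R01.

(F3)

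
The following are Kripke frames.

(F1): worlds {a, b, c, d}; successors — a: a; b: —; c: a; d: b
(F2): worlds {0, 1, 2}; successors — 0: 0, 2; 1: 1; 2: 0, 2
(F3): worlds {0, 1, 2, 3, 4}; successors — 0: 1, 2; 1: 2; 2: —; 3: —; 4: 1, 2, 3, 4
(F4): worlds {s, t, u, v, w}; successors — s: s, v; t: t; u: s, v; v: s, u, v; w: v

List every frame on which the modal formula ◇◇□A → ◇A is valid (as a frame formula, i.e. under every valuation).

(F1), (F2), (F4)

The schema corresponds to a generalized confluence (Geach) condition: ∀x ∀y (xR²y → ∃w (yRw ∧ xRw)).
(F1): condition met.
(F2): condition met.
(F3): fails — 0R²2 but no w with 2Rw and 0Rw.
(F4): condition met.
Valid on: (F1), (F2), (F4).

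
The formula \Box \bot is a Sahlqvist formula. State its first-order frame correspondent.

Emptiness of R

□⊥ is valid iff no world has any successor (otherwise □⊥ fails at any world with one).
The converse is a direct semantic check.
Frame condition: \forall x \forall y \neg Rxy.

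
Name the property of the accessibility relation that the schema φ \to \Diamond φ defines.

Replacing φ by ¬φ and contraposing gives the equivalent schema □φ → φ.
Suppose □φ→φ is valid. At any x set V(φ)={w : Rxw}. Then □φ holds at x, so φ holds at x, i.e. Rxx.

reflexivity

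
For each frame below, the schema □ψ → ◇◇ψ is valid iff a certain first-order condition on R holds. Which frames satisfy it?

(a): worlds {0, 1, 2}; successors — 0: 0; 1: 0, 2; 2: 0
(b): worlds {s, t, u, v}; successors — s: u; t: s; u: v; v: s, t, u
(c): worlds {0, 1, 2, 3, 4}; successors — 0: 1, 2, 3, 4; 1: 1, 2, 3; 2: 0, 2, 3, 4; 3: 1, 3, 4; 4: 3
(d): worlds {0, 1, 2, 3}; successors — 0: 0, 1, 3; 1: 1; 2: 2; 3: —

The schema corresponds to a generalized confluence (Geach) condition: ∀x ∃w (xRw ∧ xR²w).
(a): condition met.
(b): fails — at s but no w with sRw and sR²w.
(c): condition met.
(d): fails — at 3 but no w with 3Rw and 3R²w.
Valid on: (a), (c).

(a), (c)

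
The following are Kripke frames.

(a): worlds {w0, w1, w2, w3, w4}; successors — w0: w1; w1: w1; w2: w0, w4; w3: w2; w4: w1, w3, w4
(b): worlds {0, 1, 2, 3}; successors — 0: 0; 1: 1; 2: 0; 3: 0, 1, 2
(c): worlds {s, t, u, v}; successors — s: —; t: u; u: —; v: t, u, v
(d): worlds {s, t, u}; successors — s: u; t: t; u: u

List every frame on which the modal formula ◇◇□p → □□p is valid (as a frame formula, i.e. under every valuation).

The schema corresponds to a generalized confluence (Geach) condition: ∀x ∀y ∀z ((xR²y ∧ xR²z) → ∃w (yRw ∧ z = w)).
(a): fails — w2R²w1, w2R²w3 but no w with w1Rw and w3=w.
(b): fails — 3R²0, 3R²1 but no w with 0Rw and 1=w.
(c): fails — vR²t, vR²t but no w with tRw and t=w.
(d): satisfies the condition.

(d)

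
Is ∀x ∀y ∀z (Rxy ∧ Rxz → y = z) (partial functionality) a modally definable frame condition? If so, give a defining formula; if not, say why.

This is a Sahlqvist condition; the CD axiom ◇r → □r defines it.
Suppose ◇r→□r is valid. Take Rxy, Rxz and set V(r)={y}. Then ◇r at x, so □r at x, so r at z, i.e. z=y.

Yes, by ◇r → □r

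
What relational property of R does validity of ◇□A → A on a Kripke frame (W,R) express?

Equivalently (dual form): A → □◇A.
Suppose A→□◇A is valid. Take Rxy and set V(A)={x}. Then A at x, so □◇A at x, so ◇A at y, so some z with Ryz has A; z=x, i.e. Ryx.
The converse is a direct semantic check.
Frame condition: ∀x ∀y (Rxy → Ryx).

Symmetry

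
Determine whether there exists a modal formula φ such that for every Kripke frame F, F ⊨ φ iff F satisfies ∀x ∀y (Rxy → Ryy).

This is a Sahlqvist condition; the T□ axiom □(□r → r) defines it.

Definable; □(□r → r) defines it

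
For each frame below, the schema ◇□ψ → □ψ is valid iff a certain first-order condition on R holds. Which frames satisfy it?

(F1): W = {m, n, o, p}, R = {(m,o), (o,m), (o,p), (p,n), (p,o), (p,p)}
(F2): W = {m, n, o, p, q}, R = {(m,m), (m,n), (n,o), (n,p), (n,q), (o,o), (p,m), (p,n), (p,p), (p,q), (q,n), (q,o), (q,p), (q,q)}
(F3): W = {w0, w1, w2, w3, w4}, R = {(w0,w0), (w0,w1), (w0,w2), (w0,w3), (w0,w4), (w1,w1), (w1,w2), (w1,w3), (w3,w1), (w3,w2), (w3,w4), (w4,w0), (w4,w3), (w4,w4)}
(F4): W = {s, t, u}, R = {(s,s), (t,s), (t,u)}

none

This is the axiom for the Euclidean property; its first-order frame correspondent is ∀x ∀y ∀z (Rxy ∧ Rxz → Ryz).
(F1): fails — Rmo and Rmo but not Roo.
(F2): fails — Rmn and Rmm but not Rnm.
(F3): fails — Rw0w4 and Rw0w1 but not Rw4w1.
(F4): fails — Rts and Rtu but not Rsu.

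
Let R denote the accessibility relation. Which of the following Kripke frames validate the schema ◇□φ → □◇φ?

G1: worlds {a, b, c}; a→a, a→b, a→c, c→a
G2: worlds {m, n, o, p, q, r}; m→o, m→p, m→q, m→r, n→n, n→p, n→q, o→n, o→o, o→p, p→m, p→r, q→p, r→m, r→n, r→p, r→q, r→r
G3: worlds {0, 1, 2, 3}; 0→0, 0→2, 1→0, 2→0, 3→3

This is the axiom for convergence; its first-order frame correspondent is ∀x ∀y ∀z (Rxy ∧ Rxz → ∃w (Ryw ∧ Rzw)).
G1: fails — Raa and Rab but a and b have no common successor.
G2: fails — Rmo and Rmp but o and p have no common successor.
G3: holds.

G3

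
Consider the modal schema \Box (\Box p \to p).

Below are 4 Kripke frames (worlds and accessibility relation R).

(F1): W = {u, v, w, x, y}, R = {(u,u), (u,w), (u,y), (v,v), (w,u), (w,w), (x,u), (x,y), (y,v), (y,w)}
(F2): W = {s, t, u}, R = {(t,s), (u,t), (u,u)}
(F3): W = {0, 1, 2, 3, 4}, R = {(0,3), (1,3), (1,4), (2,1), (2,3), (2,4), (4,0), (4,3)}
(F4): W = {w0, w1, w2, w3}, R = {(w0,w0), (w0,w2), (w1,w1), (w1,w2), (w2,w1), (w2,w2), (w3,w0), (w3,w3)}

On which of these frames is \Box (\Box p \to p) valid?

(F4)

This is the axiom for shift-reflexivity; its first-order frame correspondent is \forall x \forall y (Rxy \to Ryy).
(F1): fails — Ruy but not Ryy.
(F2): fails — Rts but not Rss.
(F3): fails — R43 but not R33.
(F4): satisfies the condition.
Valid on: (F4).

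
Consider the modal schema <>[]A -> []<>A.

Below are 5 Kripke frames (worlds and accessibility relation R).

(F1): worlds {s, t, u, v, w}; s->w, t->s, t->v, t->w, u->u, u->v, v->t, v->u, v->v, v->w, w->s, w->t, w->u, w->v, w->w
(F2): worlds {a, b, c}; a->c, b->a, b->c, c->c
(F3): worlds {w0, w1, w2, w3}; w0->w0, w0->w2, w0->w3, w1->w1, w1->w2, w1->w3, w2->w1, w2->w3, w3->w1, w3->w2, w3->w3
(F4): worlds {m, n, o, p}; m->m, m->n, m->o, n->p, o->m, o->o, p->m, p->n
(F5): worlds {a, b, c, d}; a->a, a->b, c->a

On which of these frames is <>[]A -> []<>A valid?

This is the axiom for convergence; its first-order frame correspondent is forall x forall y forall z (Rxy & Rxz -> exists w (Ryw & Rzw)).
(F1): fails — Rwu and Rws but u and s have no common successor.
(F2): condition met.
(F3): condition met.
(F4): fails — Rmo and Rmn but o and n have no common successor.
(F5): fails — Raa and Rab but a and b have no common successor.

(F2), (F3)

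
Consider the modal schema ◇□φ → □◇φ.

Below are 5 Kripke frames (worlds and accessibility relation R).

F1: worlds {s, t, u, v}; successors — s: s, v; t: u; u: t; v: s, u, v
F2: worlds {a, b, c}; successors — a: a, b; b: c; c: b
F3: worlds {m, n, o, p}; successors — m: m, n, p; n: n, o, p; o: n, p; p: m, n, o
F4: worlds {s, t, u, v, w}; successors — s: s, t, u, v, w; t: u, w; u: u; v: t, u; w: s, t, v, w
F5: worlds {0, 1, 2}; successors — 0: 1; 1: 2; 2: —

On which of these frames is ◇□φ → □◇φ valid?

The schema corresponds to convergence: ∀x ∀y ∀z (Rxy ∧ Rxz → ∃w (Ryw ∧ Rzw)).
F1: fails — Rvv and Rvu but v and u have no common successor.
F2: fails — Raa and Rab but a and b have no common successor.
F3: condition met.
F4: fails — Rsw and Rsu but w and u have no common successor.
F5: fails — R12 and R12 but 2 and 2 have no common successor.
Valid on: F3.

F3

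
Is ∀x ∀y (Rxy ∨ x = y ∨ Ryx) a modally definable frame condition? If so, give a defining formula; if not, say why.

No — not modally definable

Any modally definable frame class is closed under disjoint unions.
Take 4 disjoint single-world reflexive frames: each is trivially connected, but their disjoint union has 4 worlds with no edge between distinct components, so it is not connected.
So the class is not modally definable.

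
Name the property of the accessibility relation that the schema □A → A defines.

Suppose □A→A is valid. At any x set V(A)={w : Rxw}. Then □A holds at x, so A holds at x, i.e. Rxx.
Conversely, any frame satisfying ∀x Rxx validates the schema.
So the correspondent is reflexivity.

reflexivity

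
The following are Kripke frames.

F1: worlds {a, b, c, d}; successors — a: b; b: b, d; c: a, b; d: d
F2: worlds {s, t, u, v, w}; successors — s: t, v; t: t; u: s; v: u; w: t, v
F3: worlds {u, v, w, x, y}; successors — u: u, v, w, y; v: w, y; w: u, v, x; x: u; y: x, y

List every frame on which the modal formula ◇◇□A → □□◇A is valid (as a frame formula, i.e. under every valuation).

This is the axiom for a generalized confluence (Geach) condition; its first-order frame correspondent is ∀x ∀y ∀z ((xR²y ∧ xR²z) → ∃w (yRw ∧ zRw)).
F1: condition met.
F2: fails — sR²t, sR²u but no w* with tRw* and uRw*.
F3: fails — uR²v, uR²w but no t with vRt and wRt.
Valid on: F1.

F1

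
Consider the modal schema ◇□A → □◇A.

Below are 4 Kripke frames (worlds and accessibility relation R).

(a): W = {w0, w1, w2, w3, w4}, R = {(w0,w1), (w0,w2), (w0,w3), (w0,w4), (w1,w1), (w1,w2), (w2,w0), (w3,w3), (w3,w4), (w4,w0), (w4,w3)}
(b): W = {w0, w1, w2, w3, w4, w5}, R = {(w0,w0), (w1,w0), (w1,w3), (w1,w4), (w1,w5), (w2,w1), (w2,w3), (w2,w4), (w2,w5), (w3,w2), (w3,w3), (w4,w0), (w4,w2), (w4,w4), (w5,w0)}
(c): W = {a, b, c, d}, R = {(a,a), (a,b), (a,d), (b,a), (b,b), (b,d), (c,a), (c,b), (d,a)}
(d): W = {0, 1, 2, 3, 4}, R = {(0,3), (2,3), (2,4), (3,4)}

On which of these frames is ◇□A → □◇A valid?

The schema corresponds to convergence: ∀x ∀y ∀z (Rxy ∧ Rxz → ∃w (Ryw ∧ Rzw)).
(a): fails — Rw0w4 and Rw0w1 but w4 and w1 have no common successor.
(b): fails — Rw1w5 and Rw1w3 but w5 and w3 have no common successor.
(c): satisfies the condition.
(d): fails — R23 and R24 but 3 and 4 have no common successor.
Valid on: (c).

(c)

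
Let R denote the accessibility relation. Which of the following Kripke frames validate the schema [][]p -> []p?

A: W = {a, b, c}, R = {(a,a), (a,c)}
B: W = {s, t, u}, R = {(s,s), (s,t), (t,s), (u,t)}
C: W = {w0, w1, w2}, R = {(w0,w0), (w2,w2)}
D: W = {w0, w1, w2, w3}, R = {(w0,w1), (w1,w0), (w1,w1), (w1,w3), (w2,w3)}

Frame correspondent (Sahlqvist): forall x forall y (Rxy -> exists z (Rxz & Rzy)) — i.e. density.
A: holds.
B: fails — Rut but no z with Ruz and Rzt.
C: holds.
D: fails — Rw2w3 but no z with Rw2z and Rzw3.

A, C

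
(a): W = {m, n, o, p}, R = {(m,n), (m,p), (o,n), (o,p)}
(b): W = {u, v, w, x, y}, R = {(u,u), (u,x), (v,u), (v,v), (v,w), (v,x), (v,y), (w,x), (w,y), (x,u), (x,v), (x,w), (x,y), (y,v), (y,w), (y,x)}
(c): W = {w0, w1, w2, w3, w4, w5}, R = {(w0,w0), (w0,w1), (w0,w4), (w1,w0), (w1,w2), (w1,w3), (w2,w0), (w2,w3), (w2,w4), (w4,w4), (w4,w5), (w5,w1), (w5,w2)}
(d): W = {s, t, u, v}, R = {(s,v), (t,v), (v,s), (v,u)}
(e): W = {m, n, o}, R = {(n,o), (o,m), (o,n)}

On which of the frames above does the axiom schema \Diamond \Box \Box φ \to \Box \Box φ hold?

This is the axiom for a generalized confluence (Geach) condition; its first-order frame correspondent is \forall x \forall y \forall z ((xRy \wedge x R^2 z) \to \exists w (y R^2 w \wedge z = w)).
(a): holds.
(b): holds.
(c): fails — w0Rw1, w0R²w2 but no w with w1R²w and w2=w.
(d): fails — sRv, sR²s but no w with vR²w and s=w.
(e): fails — nRo, nR²m but no w with oR²w and m=w.
Valid on: (a), (b).

(a), (b)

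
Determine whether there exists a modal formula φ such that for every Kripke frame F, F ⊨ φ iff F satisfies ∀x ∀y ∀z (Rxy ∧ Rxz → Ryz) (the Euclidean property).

Yes, by ◇r → □◇r

The condition is the Euclidean property. A defining modal formula is ◇r → □◇r.
Suppose ◇r→□◇r is valid. Take Rxy, Rxz and set V(r)={y}. Then ◇r at x, so □◇r at x, so ◇r at z, so some w with Rzw has r; w=y, i.e. Rzy. By symmetry of the argument, Ryz.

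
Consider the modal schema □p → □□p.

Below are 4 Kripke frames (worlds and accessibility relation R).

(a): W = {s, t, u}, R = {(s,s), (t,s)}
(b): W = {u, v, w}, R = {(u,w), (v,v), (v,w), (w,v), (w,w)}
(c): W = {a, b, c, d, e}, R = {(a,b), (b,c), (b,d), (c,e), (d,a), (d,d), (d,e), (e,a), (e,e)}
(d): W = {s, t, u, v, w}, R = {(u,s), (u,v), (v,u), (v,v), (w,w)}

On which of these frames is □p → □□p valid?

The schema corresponds to transitivity: ∀x ∀y ∀z (Rxy ∧ Ryz → Rxz).
(a): condition met.
(b): fails — Ruw and Rwv but not Ruv.
(c): fails — Rbc and Rce but not Rbe.
(d): fails — Ruv and Rvu but not Ruu.

(a)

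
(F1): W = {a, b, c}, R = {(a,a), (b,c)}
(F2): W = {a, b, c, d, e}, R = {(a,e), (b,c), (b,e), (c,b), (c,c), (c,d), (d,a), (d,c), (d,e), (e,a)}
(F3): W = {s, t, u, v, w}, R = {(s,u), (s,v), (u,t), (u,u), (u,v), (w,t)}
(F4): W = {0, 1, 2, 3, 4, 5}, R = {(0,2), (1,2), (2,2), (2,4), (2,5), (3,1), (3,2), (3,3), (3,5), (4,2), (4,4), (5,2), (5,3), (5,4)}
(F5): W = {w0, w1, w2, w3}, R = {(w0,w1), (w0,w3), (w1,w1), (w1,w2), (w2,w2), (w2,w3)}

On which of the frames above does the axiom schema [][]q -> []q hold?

Frame correspondent (Sahlqvist): forall x forall y (Rxy -> exists z (Rxz & Rzy)) — i.e. density.
(F1): fails — Rbc but no z with Rbz and Rzc.
(F2): fails — Rea but no z with Rez and Rza.
(F3): fails — Rwt but no z with Rwz and Rzt.
(F4): ✓.
(F5): fails — Rw0w3 but no z with Rw0z and Rzw3.
Valid on: (F4).

(F4)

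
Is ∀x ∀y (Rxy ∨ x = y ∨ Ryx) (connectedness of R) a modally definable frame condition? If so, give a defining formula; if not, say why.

Not definable by any modal formula

Any modally definable frame class is closed under disjoint unions.
Take 2 disjoint single-world reflexive frames: each is trivially connected, but their disjoint union has 2 worlds with no edge between distinct components, so it is not connected.
Hence connectedness of R is not modally definable.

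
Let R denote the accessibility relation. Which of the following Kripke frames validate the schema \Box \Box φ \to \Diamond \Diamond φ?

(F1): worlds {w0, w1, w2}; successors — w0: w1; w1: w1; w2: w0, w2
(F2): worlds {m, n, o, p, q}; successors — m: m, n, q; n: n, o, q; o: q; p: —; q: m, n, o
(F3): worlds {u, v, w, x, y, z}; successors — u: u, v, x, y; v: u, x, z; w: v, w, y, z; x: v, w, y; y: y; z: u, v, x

The schema corresponds to a generalized confluence (Geach) condition: \forall x \exists w (x R^2 w \wedge x R^2 w).
(F1): satisfies the condition.
(F2): fails — at p but no w with pR²w and pR²w.
(F3): satisfies the condition.

(F1), (F3)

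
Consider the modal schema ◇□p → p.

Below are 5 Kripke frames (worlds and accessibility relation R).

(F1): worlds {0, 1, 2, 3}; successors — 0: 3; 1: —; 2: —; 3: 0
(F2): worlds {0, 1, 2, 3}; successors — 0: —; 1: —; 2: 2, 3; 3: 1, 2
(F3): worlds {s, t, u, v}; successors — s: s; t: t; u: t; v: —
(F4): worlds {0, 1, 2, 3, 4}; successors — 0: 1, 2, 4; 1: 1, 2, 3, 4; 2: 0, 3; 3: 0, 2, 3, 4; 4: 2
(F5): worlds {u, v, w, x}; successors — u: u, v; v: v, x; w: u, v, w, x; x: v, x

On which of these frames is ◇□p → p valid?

Frame correspondent (Sahlqvist): ∀x ∀y (Rxy → Ryx) — i.e. symmetry.
(F1): holds.
(F2): fails — R31 but not R13.
(F3): fails — Rut but not Rtu.
(F4): fails — R34 but not R43.
(F5): fails — Ruv but not Rvu.
Valid on: (F1).

(F1)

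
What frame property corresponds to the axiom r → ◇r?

Reflexivity

This schema is equivalent to the T axiom □r → r.
Its frame correspondent is reflexivity — ∀x Rxx.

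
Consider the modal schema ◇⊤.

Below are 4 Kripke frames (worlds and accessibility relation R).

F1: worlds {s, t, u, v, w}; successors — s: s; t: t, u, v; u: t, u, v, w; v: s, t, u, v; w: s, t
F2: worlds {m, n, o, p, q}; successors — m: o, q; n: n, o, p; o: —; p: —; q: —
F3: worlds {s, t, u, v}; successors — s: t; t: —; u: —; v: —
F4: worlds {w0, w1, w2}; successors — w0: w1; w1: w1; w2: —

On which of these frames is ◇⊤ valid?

Frame correspondent (Sahlqvist): ∀x ∃y Rxy — i.e. seriality.
F1: ✓.
F2: fails — world o has no successor.
F3: fails — world t has no successor.
F4: fails — world w2 has no successor.

F1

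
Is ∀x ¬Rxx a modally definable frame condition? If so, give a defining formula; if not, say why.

No — not modally definable

If a class were modally definable it would be closed under surjective bounded morphisms (Goldblatt–Thomason).
The 2-cycle (worlds 0,1 with 0→1→0) is irreflexive, and the map sending every world to a single reflexive point • is a surjective bounded morphism (forth: every edge maps to (•,•); back: every world has a successor). So any modal formula valid on the 2-cycle is also valid on the reflexive point, which is not irreflexive.
Hence irreflexivity is not modally definable.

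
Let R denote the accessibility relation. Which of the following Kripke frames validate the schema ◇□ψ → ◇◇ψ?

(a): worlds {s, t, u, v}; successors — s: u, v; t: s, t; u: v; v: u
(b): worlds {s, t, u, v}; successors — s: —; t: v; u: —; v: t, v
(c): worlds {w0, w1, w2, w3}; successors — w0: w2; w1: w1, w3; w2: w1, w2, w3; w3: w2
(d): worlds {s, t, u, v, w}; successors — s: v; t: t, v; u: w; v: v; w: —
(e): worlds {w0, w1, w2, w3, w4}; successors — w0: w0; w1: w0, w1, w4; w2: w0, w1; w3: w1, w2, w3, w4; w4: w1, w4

(a), (b), (c), (e)

The schema corresponds to a generalized confluence (Geach) condition: ∀x ∀y (xRy → ∃w (yRw ∧ xR²w)).
(a): condition met.
(b): condition met.
(c): condition met.
(d): fails — uRw but no w* with wRw* and uR²w*.
(e): condition met.
Valid on: (a), (b), (c), (e).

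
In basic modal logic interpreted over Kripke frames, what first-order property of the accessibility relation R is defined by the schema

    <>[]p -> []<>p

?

Suppose ◇□p→□◇p is valid. Take Rxy, Rxz and set V(p)={w : Ryw}. Then □p at y so ◇□p at x, so □◇p at x, so ◇p at z, giving w with Rzw and Ryw.

convergence: forall x forall y forall z (Rxy & Rxz -> exists w (Ryw & Rzw))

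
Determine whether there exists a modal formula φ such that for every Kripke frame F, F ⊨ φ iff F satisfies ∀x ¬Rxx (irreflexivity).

If a class were modally definable it would be closed under surjective bounded morphisms (Goldblatt–Thomason).
The 3-cycle (worlds 0,1,2 with 0→1→2→0) is irreflexive, and the map sending every world to a single reflexive point • is a surjective bounded morphism (forth: every edge maps to (•,•); back: every world has a successor). So any modal formula valid on the 3-cycle is also valid on the reflexive point, which is not irreflexive.
So the class is not modally definable.

Not modally definable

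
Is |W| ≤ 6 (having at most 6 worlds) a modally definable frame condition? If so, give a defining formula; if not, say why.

Any modally definable frame class is closed under disjoint unions.
Any modal formula valid on each of 7 disjoint one-world frames is valid on their disjoint union (validity is preserved under disjoint unions). Each one-world frame has |W|=1≤6, but the union has |W|=7.
So the class is not modally definable.

Not definable by any modal formula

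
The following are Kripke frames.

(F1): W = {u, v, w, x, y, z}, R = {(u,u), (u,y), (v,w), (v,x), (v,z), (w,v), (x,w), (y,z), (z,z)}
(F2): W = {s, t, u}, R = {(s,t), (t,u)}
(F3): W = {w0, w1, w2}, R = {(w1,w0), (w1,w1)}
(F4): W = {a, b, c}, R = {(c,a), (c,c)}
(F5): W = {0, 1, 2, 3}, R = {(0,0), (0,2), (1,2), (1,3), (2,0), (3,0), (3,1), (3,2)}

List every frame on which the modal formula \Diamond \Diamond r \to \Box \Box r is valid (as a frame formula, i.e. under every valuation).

This is the axiom for a generalized confluence (Geach) condition; its first-order frame correspondent is \forall x \forall y \forall z ((x R^2 y \wedge x R^2 z) \to \exists w (y = w \wedge z = w)).
(F1): fails — uR²u, uR²y but u ≠ y.
(F2): holds.
(F3): fails — w1R²w0, w1R²w1 but w0 ≠ w1.
(F4): fails — cR²a, cR²c but a ≠ c.
(F5): fails — 0R²0, 0R²2 but 0 ≠ 2.

(F2)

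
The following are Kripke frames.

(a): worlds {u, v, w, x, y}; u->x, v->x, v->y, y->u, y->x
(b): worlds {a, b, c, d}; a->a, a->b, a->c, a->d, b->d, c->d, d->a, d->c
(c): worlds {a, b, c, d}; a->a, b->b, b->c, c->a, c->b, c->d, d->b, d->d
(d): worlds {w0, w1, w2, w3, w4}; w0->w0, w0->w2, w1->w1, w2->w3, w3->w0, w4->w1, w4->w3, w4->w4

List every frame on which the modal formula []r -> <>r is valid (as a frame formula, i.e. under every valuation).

(b), (c), (d)

Frame correspondent (Sahlqvist): forall x exists y Rxy — i.e. seriality.
(a): fails — world w has no successor.
(b): holds.
(c): holds.
(d): holds.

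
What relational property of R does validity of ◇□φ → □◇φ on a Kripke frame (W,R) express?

Suppose ◇□φ→□◇φ is valid. Take Rxy, Rxz and set V(φ)={w : Ryw}. Then □φ at y so ◇□φ at x, so □◇φ at x, so ◇φ at z, giving w with Rzw and Ryw.
Conversely, any frame satisfying ∀x ∀y ∀z (Rxy ∧ Rxz → ∃w (Ryw ∧ Rzw)) validates the schema.
Frame condition: ∀x ∀y ∀z (Rxy ∧ Rxz → ∃w (Ryw ∧ Rzw)).

convergence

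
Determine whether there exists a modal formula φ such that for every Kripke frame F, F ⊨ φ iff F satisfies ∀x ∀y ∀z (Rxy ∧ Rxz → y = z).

Yes — defined by ◇p → □p

This is a Sahlqvist condition; the CD axiom ◇p → □p defines it.
Suppose ◇p→□p is valid. Take Rxy, Rxz and set V(p)={y}. Then ◇p at x, so □p at x, so p at z, i.e. z=y.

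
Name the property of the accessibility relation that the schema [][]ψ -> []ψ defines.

density

This is the C4 axiom.
It corresponds to density: forall x forall y (Rxy -> exists z (Rxz & Rzy)).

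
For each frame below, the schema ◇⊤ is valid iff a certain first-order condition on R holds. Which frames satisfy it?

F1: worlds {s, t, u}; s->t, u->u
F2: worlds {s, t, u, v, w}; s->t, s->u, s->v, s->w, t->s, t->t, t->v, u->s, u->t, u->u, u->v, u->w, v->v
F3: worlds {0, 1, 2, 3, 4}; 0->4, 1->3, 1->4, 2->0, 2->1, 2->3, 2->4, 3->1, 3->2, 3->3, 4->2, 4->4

Frame correspondent (Sahlqvist): ∀x ∃y Rxy — i.e. seriality.
F1: fails — world t has no successor.
F2: fails — world w has no successor.
F3: holds.

F3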